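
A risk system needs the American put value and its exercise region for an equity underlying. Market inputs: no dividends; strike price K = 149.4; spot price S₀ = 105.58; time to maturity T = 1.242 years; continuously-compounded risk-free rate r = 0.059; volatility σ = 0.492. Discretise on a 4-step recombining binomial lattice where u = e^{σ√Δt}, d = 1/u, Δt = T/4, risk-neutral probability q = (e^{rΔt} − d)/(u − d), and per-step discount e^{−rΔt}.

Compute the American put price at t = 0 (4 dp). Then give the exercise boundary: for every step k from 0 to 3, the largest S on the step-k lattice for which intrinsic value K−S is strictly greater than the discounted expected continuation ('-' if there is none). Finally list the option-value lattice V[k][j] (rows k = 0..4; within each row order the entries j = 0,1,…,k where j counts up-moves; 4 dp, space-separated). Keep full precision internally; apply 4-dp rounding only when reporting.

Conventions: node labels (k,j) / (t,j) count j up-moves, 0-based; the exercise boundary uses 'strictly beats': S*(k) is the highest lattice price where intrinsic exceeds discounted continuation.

Δt=0.31050, u=1.31542, d=0.76021, q=0.46519, disc=e^(-rΔt)=0.98185
k=4 terminal: V=max(K-S,0) → 114.1365 88.3826 43.8200 0.0000 0.0000
k=3: j=0 S=46.3863 intr=103.0137 cont=100.3017 V=103.0137[EX]; j=1 S=80.2634 intr=69.1366 cont=66.4246 V=69.1366[EX]; j=2 S=138.8819 intr=10.5181 cont=23.0101 V=23.0101[hold]; j=3 S=240.3109 intr=0.0000 cont=0.0000 V=0.0000[hold]  S*(3)=80.2634
k=2: j=0 S=61.0174 intr=88.3826 cont=85.6706 V=88.3826[EX]; j=1 S=105.5800 intr=43.8200 cont=46.8136 V=46.8136[hold]; j=2 S=182.6878 intr=0.0000 cont=12.0827 V=12.0827[hold]  S*(2)=61.0174
k=1: j=0 S=80.2634 intr=69.1366 cont=67.7919 V=69.1366[EX]; j=1 S=138.8819 intr=10.5181 cont=30.1007 V=30.1007[hold]  S*(1)=80.2634
k=0: j=0 S=105.5800 intr=43.8200 cont=50.0522 V=50.0522[hold]  S*(0)=-

price = 50.0522
boundary = - 80.2634 61.0174 80.2634
tree:
50.0522
69.1366 30.1007
88.3826 46.8136 12.0827
103.0137 69.1366 23.0101 0.0000
114.1365 88.3826 43.8200 0.0000 0.0000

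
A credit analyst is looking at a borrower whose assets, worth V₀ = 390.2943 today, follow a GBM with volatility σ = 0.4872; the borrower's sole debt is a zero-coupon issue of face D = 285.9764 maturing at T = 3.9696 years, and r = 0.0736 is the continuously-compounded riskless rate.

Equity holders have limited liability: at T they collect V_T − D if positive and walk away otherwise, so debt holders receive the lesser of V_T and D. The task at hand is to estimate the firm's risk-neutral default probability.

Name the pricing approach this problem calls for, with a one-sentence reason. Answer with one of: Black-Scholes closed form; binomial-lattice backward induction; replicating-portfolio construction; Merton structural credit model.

framework: Merton structural credit model

Key observation: the question is about default risk generated by asset-value dynamics against a debt face of 285.9764 — the structural framework prices exactly that.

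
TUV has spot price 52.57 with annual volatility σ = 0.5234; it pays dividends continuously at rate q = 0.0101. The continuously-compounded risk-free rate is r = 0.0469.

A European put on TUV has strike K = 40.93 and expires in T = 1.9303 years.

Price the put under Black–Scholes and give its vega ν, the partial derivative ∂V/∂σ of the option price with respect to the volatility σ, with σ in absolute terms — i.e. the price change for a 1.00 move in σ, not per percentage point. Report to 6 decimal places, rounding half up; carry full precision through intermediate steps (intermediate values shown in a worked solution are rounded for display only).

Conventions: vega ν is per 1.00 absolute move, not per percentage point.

σ√T = 0.5234·√1.9303 = 0.727187
d₁ = (ln(S/K) + (r−q+σ²/2)T) / (σ√T) = (ln(52.57/40.93) + (0.0469−0.0101+0.5234²/2)·1.9303) / 0.727187 = (0.250282 + 0.335436) / 0.727187 = 0.805457
d₂ = d₁ − σ√T = 0.805457 − 0.727187 = 0.078270
e^{−rT} = 0.913446
e^{−qT} = 0.980693
N(−d₁) = 0.210278,  N(−d₂) = 0.468807
Put price V = K·e^{−rT}·N(−d₂) − S·e^{−qT}·N(−d₁) = 17.527436 − 10.840887 = 6.686548
φ(d₁) = (1/√(2π))·e^{−d₁²/2} = 0.288425
ν = S·e^{−qT}·φ(d₁)·√T = 20.659356

price = 6.686548
ν = 20.659356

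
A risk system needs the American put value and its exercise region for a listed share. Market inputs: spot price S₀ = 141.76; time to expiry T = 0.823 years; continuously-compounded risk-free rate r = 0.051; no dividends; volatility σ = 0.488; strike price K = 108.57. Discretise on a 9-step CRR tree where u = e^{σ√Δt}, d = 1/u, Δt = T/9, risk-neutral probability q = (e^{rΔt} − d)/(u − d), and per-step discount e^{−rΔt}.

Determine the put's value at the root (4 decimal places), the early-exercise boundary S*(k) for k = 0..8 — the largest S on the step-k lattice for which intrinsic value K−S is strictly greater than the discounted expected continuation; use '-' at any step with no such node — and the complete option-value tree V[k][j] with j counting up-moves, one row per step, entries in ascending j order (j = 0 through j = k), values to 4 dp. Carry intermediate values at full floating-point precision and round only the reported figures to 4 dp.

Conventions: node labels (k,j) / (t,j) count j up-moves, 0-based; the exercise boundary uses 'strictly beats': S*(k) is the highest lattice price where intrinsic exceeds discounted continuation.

params: Δt=0.09144 u=1.15901 d=0.86280 q=0.47896 e^(-rΔt)=0.99535
t_9 payoffs: 71.0076 58.1118 40.7888 17.5185 0.0000 0.0000 0.0000 0.0000 0.0000 0.0000
t_8: node(8,0) S=43.5354 payoff=65.0346 vs cont=64.5294 → 65.0346 [stop]  node(8,1) S=58.4817 payoff=50.0883 vs cont=49.5831 → 50.0883 [stop]  node(8,2) S=78.5594 payoff=30.0106 vs cont=29.5055 → 30.0106 [stop]  node(8,3) S=105.5300 payoff=3.0400 vs cont=9.0855 → 9.0855 [wait]  node(8,4) S=141.7600 payoff=0.0000 vs cont=0.0000 → 0.0000 [wait]  node(8,5) S=190.4283 payoff=0.0000 vs cont=0.0000 → 0.0000 [wait]  node(8,6) S=255.8052 payoff=0.0000 vs cont=0.0000 → 0.0000 [wait]  node(8,7) S=343.6268 payoff=0.0000 vs cont=0.0000 → 0.0000 [wait]  node(8,8) S=461.5990 payoff=0.0000 vs cont=0.0000 → 0.0000 [wait]  ⇒ S*(8)=78.5594
t_7: node(7,0) S=50.4582 payoff=58.1118 vs cont=57.6067 → 58.1118 [stop]  node(7,1) S=67.7812 payoff=40.7888 vs cont=40.2836 → 40.7888 [stop]  node(7,2) S=91.0515 payoff=17.5185 vs cont=19.8954 → 19.8954 [wait]  node(7,3) S=122.3108 payoff=0.0000 vs cont=4.7119 → 4.7119 [wait]  node(7,4) S=164.3019 payoff=0.0000 vs cont=0.0000 → 0.0000 [wait]  node(7,5) S=220.7092 payoff=0.0000 vs cont=0.0000 → 0.0000 [wait]  node(7,6) S=296.4819 payoff=0.0000 vs cont=0.0000 → 0.0000 [wait]  node(7,7) S=398.2685 payoff=0.0000 vs cont=0.0000 → 0.0000 [wait]  ⇒ S*(7)=67.7812
t_6: node(6,0) S=58.4817 payoff=50.0883 vs cont=49.5831 → 50.0883 [stop]  node(6,1) S=78.5594 payoff=30.0106 vs cont=30.6386 → 30.6386 [wait]  node(6,2) S=105.5300 payoff=3.0400 vs cont=12.5644 → 12.5644 [wait]  node(6,3) S=141.7600 payoff=0.0000 vs cont=2.4437 → 2.4437 [wait]  node(6,4) S=190.4283 payoff=0.0000 vs cont=0.0000 → 0.0000 [wait]  node(6,5) S=255.8052 payoff=0.0000 vs cont=0.0000 → 0.0000 [wait]  node(6,6) S=343.6268 payoff=0.0000 vs cont=0.0000 → 0.0000 [wait]  ⇒ S*(6)=58.4817
t_5: node(5,0) S=67.7812 payoff=40.7888 vs cont=40.5830 → 40.7888 [stop]  node(5,1) S=91.0515 payoff=17.5185 vs cont=21.8796 → 21.8796 [wait]  node(5,2) S=122.3108 payoff=0.0000 vs cont=7.6811 → 7.6811 [wait]  node(5,3) S=164.3019 payoff=0.0000 vs cont=1.2673 → 1.2673 [wait]  node(5,4) S=220.7092 payoff=0.0000 vs cont=0.0000 → 0.0000 [wait]  node(5,5) S=296.4819 payoff=0.0000 vs cont=0.0000 → 0.0000 [wait]  ⇒ S*(5)=67.7812
t_4: node(4,0) S=78.5594 payoff=30.0106 vs cont=31.5845 → 31.5845 [wait]  node(4,1) S=105.5300 payoff=3.0400 vs cont=15.0090 → 15.0090 [wait]  node(4,2) S=141.7600 payoff=0.0000 vs cont=4.5878 → 4.5878 [wait]  node(4,3) S=190.4283 payoff=0.0000 vs cont=0.6573 → 0.6573 [wait]  node(4,4) S=255.8052 payoff=0.0000 vs cont=0.0000 → 0.0000 [wait]  ⇒ S*(4)=-
t_3: node(3,0) S=91.0515 payoff=17.5185 vs cont=23.5356 → 23.5356 [wait]  node(3,1) S=122.3108 payoff=0.0000 vs cont=9.9711 → 9.9711 [wait]  node(3,2) S=164.3019 payoff=0.0000 vs cont=2.6927 → 2.6927 [wait]  node(3,3) S=220.7092 payoff=0.0000 vs cont=0.3409 → 0.3409 [wait]  ⇒ S*(3)=-
t_2: node(2,0) S=105.5300 payoff=3.0400 vs cont=16.9595 → 16.9595 [wait]  node(2,1) S=141.7600 payoff=0.0000 vs cont=6.4549 → 6.4549 [wait]  node(2,2) S=190.4283 payoff=0.0000 vs cont=1.5590 → 1.5590 [wait]  ⇒ S*(2)=-
t_1: node(1,0) S=122.3108 payoff=0.0000 vs cont=11.8728 → 11.8728 [wait]  node(1,1) S=164.3019 payoff=0.0000 vs cont=4.0908 → 4.0908 [wait]  ⇒ S*(1)=-
t_0: node(0,0) S=141.7600 payoff=0.0000 vs cont=8.1077 → 8.1077 [wait]  ⇒ S*(0)=-

price = 8.1077
boundary = - - - - - 67.7812 58.4817 67.7812 78.5594
tree:
8.1077
11.8728 4.0908
16.9595 6.4549 1.5590
23.5356 9.9711 2.6927 0.3409
31.5845 15.0090 4.5878 0.6573 0.0000
40.7888 21.8796 7.6811 1.2673 0.0000 0.0000
50.0883 30.6386 12.5644 2.4437 0.0000 0.0000 0.0000
58.1118 40.7888 19.8954 4.7119 0.0000 0.0000 0.0000 0.0000
65.0346 50.0883 30.0106 9.0855 0.0000 0.0000 0.0000 0.0000 0.0000
71.0076 58.1118 40.7888 17.5185 0.0000 0.0000 0.0000 0.0000 0.0000 0.0000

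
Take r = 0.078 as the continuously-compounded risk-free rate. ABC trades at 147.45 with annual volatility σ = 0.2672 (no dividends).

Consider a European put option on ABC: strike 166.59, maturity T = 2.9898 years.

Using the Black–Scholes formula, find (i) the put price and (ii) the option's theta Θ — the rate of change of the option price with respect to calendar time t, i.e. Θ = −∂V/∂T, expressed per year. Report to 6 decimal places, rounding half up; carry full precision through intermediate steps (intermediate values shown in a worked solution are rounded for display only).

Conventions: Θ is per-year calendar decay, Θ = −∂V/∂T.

price = 18.486044
Θ = 1.039501

σ√T = 0.2672·√2.9898 = 0.462017
d₁ = (ln(S/K) + (r+σ²/2)T) / (σ√T) = (ln(147.45/166.59) + (0.078+0.2672²/2)·2.9898) / 0.462017 = (-0.122047 + 0.339934) / 0.462017 = 0.471601
d₂ = d₁ − σ√T = 0.471601 − 0.462017 = 0.009584
e^{−rT} = 0.791992
N(−d₁) = 0.318606,  N(−d₂) = 0.496176
Put price V = K·e^{−rT}·N(−d₂) − S·N(−d₁) = 65.464469 − 46.978425 = 18.486044
φ(d₁) = (1/√(2π))·e^{−d₁²/2} = 0.356956
Θ = −S·φ(d₁)·σ/(2√T) + r·K·e^{−rT}·N(−d₂) = −4.066727 + 5.106229 = 1.039501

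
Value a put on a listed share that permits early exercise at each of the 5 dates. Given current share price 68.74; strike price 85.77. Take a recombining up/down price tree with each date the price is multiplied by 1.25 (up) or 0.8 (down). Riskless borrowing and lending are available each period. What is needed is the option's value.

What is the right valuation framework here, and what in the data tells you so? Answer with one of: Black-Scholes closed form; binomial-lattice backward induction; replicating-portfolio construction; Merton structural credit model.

Key observation: an American put (K = 85.77, S₀ = 68.74) on a 5-date tree has no closed form — the optimal stopping decision is embedded and must be resolved recursively from expiry.

framework: binomial-lattice backward induction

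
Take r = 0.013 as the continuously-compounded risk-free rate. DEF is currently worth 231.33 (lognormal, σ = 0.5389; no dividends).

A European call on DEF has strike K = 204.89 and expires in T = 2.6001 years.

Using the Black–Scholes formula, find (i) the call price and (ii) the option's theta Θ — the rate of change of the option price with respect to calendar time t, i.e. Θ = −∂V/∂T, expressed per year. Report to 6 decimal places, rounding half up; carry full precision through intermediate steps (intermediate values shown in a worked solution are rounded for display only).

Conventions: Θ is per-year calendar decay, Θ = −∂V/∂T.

price = 89.853541
Θ = -13.806947

σ√T = 0.5389·√2.6001 = 0.868967
d₁ = (ln(S/K) + (r+σ²/2)T) / (σ√T) = (ln(231.33/204.89) + (0.013+0.5389²/2)·2.6001) / 0.868967 = (0.121372 + 0.411353) / 0.868967 = 0.613056
d₂ = d₁ − σ√T = 0.613056 − 0.868967 = -0.255911
e^{−rT} = 0.966764
N(d₁) = 0.730080,  N(d₂) = 0.399010
Call price V = S·N(d₁) − K·e^{−rT}·N(d₂) = 168.889456 − 79.035915 = 89.853541
φ(d₁) = (1/√(2π))·e^{−d₁²/2} = 0.330596
Θ = −S·φ(d₁)·σ/(2√T) − r·K·e^{−rT}·N(d₂) = −12.779480 − 1.027467 = -13.806947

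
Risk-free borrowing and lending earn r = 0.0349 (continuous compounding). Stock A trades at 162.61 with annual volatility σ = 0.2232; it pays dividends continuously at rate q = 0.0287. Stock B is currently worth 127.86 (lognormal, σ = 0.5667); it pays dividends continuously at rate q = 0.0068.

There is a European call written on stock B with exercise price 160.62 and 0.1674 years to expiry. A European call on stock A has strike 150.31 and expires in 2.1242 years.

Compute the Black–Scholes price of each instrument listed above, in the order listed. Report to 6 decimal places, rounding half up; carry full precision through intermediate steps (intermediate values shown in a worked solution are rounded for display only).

price(stock B call K=160.62) = 2.943404
price(stock A call K=150.31) = 26.352972

[stock B call K=160.62]
σ√T = 0.5667·√0.1674 = 0.231863
d₁ = (ln(S/K) + (r−q+σ²/2)T) / (σ√T) = (ln(127.86/160.62) + (0.0349−0.0068+0.5667²/2)·0.1674) / 0.231863 = (-0.228105 + 0.031584) / 0.231863 = -0.847576
d₂ = d₁ − σ√T = -0.847576 − 0.231863 = -1.079439
e^{−rT} = 0.994175
e^{−qT} = 0.998862
N(d₁) = 0.198337,  N(d₂) = 0.140196
price = S·e^{−qT}·N(d₁) − K·e^{−rT}·N(d₂) = 25.330523 − 22.387119 = 2.943404
[stock A call K=150.31]
σ√T = 0.2232·√2.1242 = 0.325306
d₁ = (ln(S/K) + (r−q+σ²/2)T) / (σ√T) = (ln(162.61/150.31) + (0.0349−0.0287+0.2232²/2)·2.1242) / 0.325306 = (0.078655 + 0.066082) / 0.325306 = 0.444925
d₂ = d₁ − σ√T = 0.444925 − 0.325306 = 0.119620
e^{−rT} = 0.928547
e^{−qT} = 0.940857
N(d₁) = 0.671813,  N(d₂) = 0.547608
price = S·e^{−qT}·N(d₁) − K·e^{−rT}·N(d₂) = 102.782508 − 76.429536 = 26.352972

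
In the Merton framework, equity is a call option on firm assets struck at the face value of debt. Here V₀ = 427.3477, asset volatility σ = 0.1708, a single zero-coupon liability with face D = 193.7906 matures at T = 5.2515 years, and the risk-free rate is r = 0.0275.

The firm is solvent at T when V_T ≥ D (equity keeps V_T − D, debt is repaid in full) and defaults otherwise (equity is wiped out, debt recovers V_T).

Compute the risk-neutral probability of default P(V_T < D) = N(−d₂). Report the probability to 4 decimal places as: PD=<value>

PD=0.0141

Apply the equity-as-call identities (strike 193.7906, horizon 5.2515 years):
d₁ = [ln(V₀/D) + (r + σ²/2)T] / (σ√T)
   = [ln(427.3477/193.7906) + (0.0275 + 0.5·0.1708²)·5.2515] / (0.1708·√5.2515)
   = [0.790820 + 0.221016] / 0.391408 = 2.585119
d₂ = d₁ − σ√T = 2.585119 − 0.391408 = 2.193712
risk-neutral PD = N(−d₂) = N(-2.193712) = 0.014128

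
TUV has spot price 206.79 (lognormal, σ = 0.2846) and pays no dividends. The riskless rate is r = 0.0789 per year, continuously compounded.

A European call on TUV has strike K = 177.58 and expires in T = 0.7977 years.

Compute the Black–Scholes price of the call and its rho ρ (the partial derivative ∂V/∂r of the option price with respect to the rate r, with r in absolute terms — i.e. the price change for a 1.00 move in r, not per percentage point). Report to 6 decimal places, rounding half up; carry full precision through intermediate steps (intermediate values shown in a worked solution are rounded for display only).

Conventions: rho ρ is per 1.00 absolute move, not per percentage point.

σ√T = 0.2846·√0.7977 = 0.254188
d₁ = (ln(S/K) + (r+σ²/2)T) / (σ√T) = (ln(206.79/177.58) + (0.0789+0.2846²/2)·0.7977) / 0.254188 = (0.152283 + 0.095244) / 0.254188 = 0.973795
d₂ = d₁ − σ√T = 0.973795 − 0.254188 = 0.719607
e^{−rT} = 0.939001
N(d₁) = 0.834921,  N(d₂) = 0.764117
Call price V = S·N(d₁) − K·e^{−rT}·N(d₂) = 172.653283 − 127.414784 = 45.238499
ρ = K·T·e^{−rT}·N(d₂) = 101.638773

price = 45.238499
ρ = 101.638773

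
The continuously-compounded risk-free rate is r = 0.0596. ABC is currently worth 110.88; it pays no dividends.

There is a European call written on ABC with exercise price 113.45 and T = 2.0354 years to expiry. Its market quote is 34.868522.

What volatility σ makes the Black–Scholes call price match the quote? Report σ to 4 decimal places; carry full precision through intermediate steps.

At σ = 0.4992 the Black–Scholes value reproduces the quote:
σ√T = 0.4992·√2.0354 = 0.712196
d₁ = (ln(S/K) + (r+σ²/2)T) / (σ√T) = (ln(110.88/113.45) + (0.0596+0.4992²/2)·2.0354) / 0.712196 = (-0.022914 + 0.374921) / 0.712196 = 0.494257
d₂ = d₁ − σ√T = 0.494257 − 0.712196 = -0.217939
e^{−rT} = 0.885759
N(d₁) = 0.689438,  N(d₂) = 0.413738
V = S·N(d₁) − K·e^{−rT}·N(d₂) = 76.444839 − 41.576317 = 34.868522 (the quoted price), and the Black–Scholes price is strictly increasing in σ, so σ is unique

sigma = 0.4992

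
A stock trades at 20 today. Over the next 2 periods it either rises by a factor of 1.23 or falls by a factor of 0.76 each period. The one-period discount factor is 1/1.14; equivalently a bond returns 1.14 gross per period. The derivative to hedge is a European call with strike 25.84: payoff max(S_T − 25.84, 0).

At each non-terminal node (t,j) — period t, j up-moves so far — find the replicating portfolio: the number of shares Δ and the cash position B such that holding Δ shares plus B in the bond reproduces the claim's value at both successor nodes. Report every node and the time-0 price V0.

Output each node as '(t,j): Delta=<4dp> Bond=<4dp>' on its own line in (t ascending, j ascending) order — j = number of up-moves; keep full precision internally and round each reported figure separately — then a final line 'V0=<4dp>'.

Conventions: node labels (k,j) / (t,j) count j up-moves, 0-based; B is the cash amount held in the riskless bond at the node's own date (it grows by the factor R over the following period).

Under the risk-neutral measure, an up-move has probability p* = (R−d)/(u−d) = 0.8085 and values discount at R = 1.14.
Expiry values: V(2,0)=0.0000, V(2,1)=0.0000, V(2,2)=4.4180
  t=1,j=0: stock 15.2000 → up 18.6960 (V=0.0000), down 11.5520 (V=0.0000). Price 0.0000; hedge Δ=0.0000, bond B=0.0000.
  t=1,j=1: stock 24.6000 → up 30.2580 (V=4.4180), down 18.6960 (V=0.0000). Price 3.1333; hedge Δ=0.3821, bond B=-6.2667.
  t=0,j=0: stock 20.0000 → up 24.6000 (V=3.1333), down 15.2000 (V=0.0000). Price 2.2222; hedge Δ=0.3333, bond B=-4.4444.
Sanity check at the root: Δ(0,0)·S0 + B(0,0) reproduces V0 = 2.2222.

(0,0): Delta=0.3333 Bond=-4.4444
(1,0): Delta=0.0000 Bond=0.0000
(1,1): Delta=0.3821 Bond=-6.2667
V0=2.2222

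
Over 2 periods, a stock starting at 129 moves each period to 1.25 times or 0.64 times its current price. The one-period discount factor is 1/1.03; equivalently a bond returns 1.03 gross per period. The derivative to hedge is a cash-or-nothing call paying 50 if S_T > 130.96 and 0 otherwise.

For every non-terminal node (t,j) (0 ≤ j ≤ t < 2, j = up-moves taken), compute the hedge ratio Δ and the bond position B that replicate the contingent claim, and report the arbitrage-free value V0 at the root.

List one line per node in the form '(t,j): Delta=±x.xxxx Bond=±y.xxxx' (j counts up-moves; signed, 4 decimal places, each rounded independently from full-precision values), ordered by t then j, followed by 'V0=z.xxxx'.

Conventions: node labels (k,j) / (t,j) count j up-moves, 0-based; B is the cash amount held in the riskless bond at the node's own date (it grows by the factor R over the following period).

Arbitrage-free pricing uses the up-move probability p* = (R−d)/(u−d) = 0.6393, discounting each step at R = 1.03.
At maturity the claim pays: V(2,0)=0.0000, V(2,1)=0.0000, V(2,2)=50.0000
(1,0): S=82.5600. Δ = (V_up−V_dn)/(S_up−S_dn) = (0.0000−0.0000)/(103.2000−52.8384) = 0.0000. V = [p*·0.0000 + (1−p*)·0.0000]/1.03 = 0.0000. B = V − Δ·S = 0.0000.
(1,1): S=161.2500. Δ = (V_up−V_dn)/(S_up−S_dn) = (50.0000−0.0000)/(201.5625−103.2000) = 0.5083. V = [p*·50.0000 + (1−p*)·0.0000]/1.03 = 31.0361. B = V − Δ·S = -50.9311.
(0,0): S=129.0000. Δ = (V_up−V_dn)/(S_up−S_dn) = (31.0361−0.0000)/(161.2500−82.5600) = 0.3944. V = [p*·31.0361 + (1−p*)·0.0000]/1.03 = 19.2648. B = V − Δ·S = -31.6141.
Verification: the root portfolio costs Δ(0,0)·S0 + B(0,0) = 19.2648, matching V0.

(0,0): Delta=0.3944 Bond=-31.6141
(1,0): Delta=0.0000 Bond=0.0000
(1,1): Delta=0.5083 Bond=-50.9311
V0=19.2648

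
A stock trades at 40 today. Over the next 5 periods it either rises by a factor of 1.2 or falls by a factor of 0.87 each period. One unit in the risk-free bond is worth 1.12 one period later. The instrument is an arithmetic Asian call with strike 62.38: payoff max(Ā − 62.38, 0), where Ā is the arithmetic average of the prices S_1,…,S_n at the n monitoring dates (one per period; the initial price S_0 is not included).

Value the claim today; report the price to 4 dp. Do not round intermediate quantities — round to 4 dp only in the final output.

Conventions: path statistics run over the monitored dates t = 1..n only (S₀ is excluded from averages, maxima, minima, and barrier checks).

Set p* = 0.7576 (from d < R < u); the path-dependent value is the discounted p*-expectation over all price paths.
Enumerate all 2^5 = 32 price paths (U = up ×1.2, D = down ×0.87); each path with k up-moves has probability p*^k·(1−p*)^(5−k).
DDDDD: Ā=26.8538, payoff=0.0000, prob=0.000837
UDDDD: Ā=37.0397, payoff=0.0000, prob=0.002617
DUDDD: Ā=34.3997, payoff=0.0000, prob=0.002617
UUDDD: Ā=47.4478, payoff=0.0000, prob=0.008177
DDUDD: Ā=32.1029, payoff=0.0000, prob=0.002617
UDUDD: Ā=44.2798, payoff=0.0000, prob=0.008177
DUUDD: Ā=41.6398, payoff=0.0000, prob=0.008177
UUUDD: Ā=57.4343, payoff=0.0000, prob=0.025552
DDDUD: Ā=30.1047, payoff=0.0000, prob=0.002617
UDDUD: Ā=41.5237, payoff=0.0000, prob=0.008177
DUDUD: Ā=38.8837, payoff=0.0000, prob=0.008177
UUDUD: Ā=53.6327, payoff=0.0000, prob=0.025552
DDUUD: Ā=36.5869, payoff=0.0000, prob=0.008177
UDUUD: Ā=50.4647, payoff=0.0000, prob=0.025552
DUUUD: Ā=47.8247, payoff=0.0000, prob=0.025552
UUUUD: Ā=65.9651, payoff=3.5851, prob=0.079851
DDDDU: Ā=28.3662, payoff=0.0000, prob=0.002617
UDDDU: Ā=39.1258, payoff=0.0000, prob=0.008177
DUDDU: Ā=36.4858, payoff=0.0000, prob=0.008177
UUDDU: Ā=50.3253, payoff=0.0000, prob=0.025552
DDUDU: Ā=34.1890, payoff=0.0000, prob=0.008177
UDUDU: Ā=47.1573, payoff=0.0000, prob=0.025552
DUUDU: Ā=44.5173, payoff=0.0000, prob=0.025552
UUUDU: Ā=61.4031, payoff=0.0000, prob=0.079851
DDDUU: Ā=32.1908, payoff=0.0000, prob=0.008177
UDDUU: Ā=44.4011, payoff=0.0000, prob=0.025552
DUDUU: Ā=41.7611, payoff=0.0000, prob=0.025552
UUDUU: Ā=57.6015, payoff=0.0000, prob=0.079851
DDUUU: Ā=39.4643, payoff=0.0000, prob=0.025552
UDUUU: Ā=54.4335, payoff=0.0000, prob=0.079851
DUUUU: Ā=51.7935, payoff=0.0000, prob=0.079851
UUUUU: Ā=71.4394, payoff=9.0594, prob=0.249534
Price = Σ prob·payoff / R^5 = 2.546892 / 1.762342 = 1.4452

price = 1.4452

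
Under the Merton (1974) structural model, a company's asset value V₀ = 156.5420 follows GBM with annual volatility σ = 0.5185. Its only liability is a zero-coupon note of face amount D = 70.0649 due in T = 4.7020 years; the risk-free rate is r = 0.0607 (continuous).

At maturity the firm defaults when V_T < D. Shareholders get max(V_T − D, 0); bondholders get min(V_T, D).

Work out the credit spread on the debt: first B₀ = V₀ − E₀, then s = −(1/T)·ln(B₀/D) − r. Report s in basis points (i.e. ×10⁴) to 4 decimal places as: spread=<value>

spread=358.7229

With assets at 156.5420 and a single debt payment of 70.0649 at 4.7020 years:
d₁ = [ln(V₀/D) + (r + σ²/2)T] / (σ√T)
   = [ln(156.5420/70.0649) + (0.0607 + 0.5·0.5185²)·4.7020] / (0.5185·√4.7020)
   = [0.803902 + 0.917460] / 1.124320 = 1.531024
d₂ = d₁ − σ√T = 1.531024 − 1.124320 = 0.406704
N(d₁) = 0.937118,  N(d₂) = 0.657887,  e^(−rT) = 0.751705
E₀ = V₀·N(d₁) − D·e^(−rT)·N(d₂)
   = 156.5420·0.937118 − 70.0649·0.751705·0.657887 = 112.048680
B₀ = V₀ − E₀ = 156.5420 − 112.048680 = 44.493320
spread = −(1/T)·ln(B₀/D) − r = −(1/4.7020)·ln(44.493320/70.0649) − 0.0607 = 0.03587229
in basis points: 0.03587229 × 10⁴ = 358.7229 bp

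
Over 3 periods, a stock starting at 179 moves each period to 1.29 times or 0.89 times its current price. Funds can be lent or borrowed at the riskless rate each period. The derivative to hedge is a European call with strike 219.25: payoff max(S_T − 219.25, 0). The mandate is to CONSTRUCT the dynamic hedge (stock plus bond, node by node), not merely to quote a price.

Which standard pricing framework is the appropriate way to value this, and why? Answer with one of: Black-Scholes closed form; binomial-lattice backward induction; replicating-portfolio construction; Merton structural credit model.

Key observation: the deliverable is the dynamic trading strategy on the 3-step tree (spot 179, moves 1.29 and 0.89), so the valuation must go through the node-by-node replicating-portfolio solve.

framework: replicating-portfolio construction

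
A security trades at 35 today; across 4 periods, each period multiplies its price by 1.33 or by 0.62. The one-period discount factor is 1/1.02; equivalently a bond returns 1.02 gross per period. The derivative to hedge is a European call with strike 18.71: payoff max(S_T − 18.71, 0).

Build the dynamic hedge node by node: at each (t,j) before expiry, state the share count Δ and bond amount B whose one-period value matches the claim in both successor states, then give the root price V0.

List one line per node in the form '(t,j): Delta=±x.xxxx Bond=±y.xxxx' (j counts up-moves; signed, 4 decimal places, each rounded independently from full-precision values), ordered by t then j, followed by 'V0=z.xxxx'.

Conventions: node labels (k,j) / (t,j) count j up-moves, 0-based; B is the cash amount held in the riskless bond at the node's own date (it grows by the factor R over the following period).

(0,0): Delta=0.8883 Bond=-11.5998
(1,0): Delta=0.6958 Bond=-7.6561
(1,1): Delta=0.9578 Bond=-15.0680
(2,0): Delta=0.2942 Bond=-2.4063
(2,1): Delta=0.8409 Bond=-11.9964
(2,2): Delta=1.0000 Bond=-17.9835
(3,0): Delta=0.0000 Bond=0.0000
(3,1): Delta=0.4005 Bond=-4.3566
(3,2): Delta=1.0000 Bond=-18.3431
(3,3): Delta=1.0000 Bond=-18.3431
V0=19.4891

Risk-neutral probability p* = (R−d)/(u−d) = (1.02−0.62)/(1.33−0.62) = 0.5634.
At maturity the claim pays: V(4,0)=0.0000, V(4,1)=0.0000, V(4,2)=5.0888, V(4,3)=32.3422, V(4,4)=90.8053
  t=3,j=0: stock 8.3415 → up 11.0942 (V=0.0000), down 5.1717 (V=0.0000). Price 0.0000; hedge Δ=0.0000, bond B=0.0000.
  t=3,j=1: stock 17.8938 → up 23.7988 (V=5.0888), down 11.0942 (V=0.0000). Price 2.8107; hedge Δ=0.4005, bond B=-4.3566.
  t=3,j=2: stock 38.3851 → up 51.0522 (V=32.3422), down 23.7988 (V=5.0888). Price 20.0420; hedge Δ=1.0000, bond B=-18.3431.
  t=3,j=3: stock 82.3423 → up 109.5153 (V=90.8053), down 51.0522 (V=32.3422). Price 63.9992; hedge Δ=1.0000, bond B=-18.3431.
  t=2,j=0: stock 13.4540 → up 17.8938 (V=2.8107), down 8.3415 (V=0.0000). Price 1.5524; hedge Δ=0.2942, bond B=-2.4063.
  t=2,j=1: stock 28.8610 → up 38.3851 (V=20.0420), down 17.8938 (V=2.8107). Price 12.2730; hedge Δ=0.8409, bond B=-11.9964.
  t=2,j=2: stock 61.9115 → up 82.3423 (V=63.9992), down 38.3851 (V=20.0420). Price 43.9280; hedge Δ=1.0000, bond B=-17.9835.
  t=1,j=0: stock 21.7000 → up 28.8610 (V=12.2730), down 13.4540 (V=1.5524). Price 7.4433; hedge Δ=0.6958, bond B=-7.6561.
  t=1,j=1: stock 46.5500 → up 61.9115 (V=43.9280), down 28.8610 (V=12.2730). Price 29.5165; hedge Δ=0.9578, bond B=-15.0680.
  t=0,j=0: stock 35.0000 → up 46.5500 (V=29.5165), down 21.7000 (V=7.4433). Price 19.4891; hedge Δ=0.8883, bond B=-11.5998.
Check: Δ(0,0)·S0 + B(0,0) = 19.4891 = V0.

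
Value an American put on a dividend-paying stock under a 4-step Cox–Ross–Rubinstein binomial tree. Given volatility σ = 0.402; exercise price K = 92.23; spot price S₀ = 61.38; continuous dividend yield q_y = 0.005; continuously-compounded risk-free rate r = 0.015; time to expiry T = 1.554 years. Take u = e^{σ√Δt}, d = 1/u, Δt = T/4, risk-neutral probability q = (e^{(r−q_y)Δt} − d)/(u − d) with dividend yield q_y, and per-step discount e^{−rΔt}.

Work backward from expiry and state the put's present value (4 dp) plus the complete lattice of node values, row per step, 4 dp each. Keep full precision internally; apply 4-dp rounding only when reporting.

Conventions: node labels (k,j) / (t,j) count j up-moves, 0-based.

Δt=0.38850, u=1.28475, d=0.77836, q=0.44537, disc=e^(-rΔt)=0.99419
k=4 terminal: V=max(K-S,0) → 69.7006 55.0432 30.8500 0.0000 0.0000
k=3: j=0 S=28.9447 intr=63.2853 cont=62.8056 V=63.2853[EX]; j=1 S=47.7758 intr=44.4542 cont=44.0110 V=44.4542[EX]; j=2 S=78.8581 intr=13.3719 cont=17.0109 V=17.0109[hold]; j=3 S=130.1622 intr=0.0000 cont=0.0000 V=0.0000[hold]
k=2: j=0 S=37.1868 intr=55.0432 cont=54.5795 V=55.0432[EX]; j=1 S=61.3800 intr=30.8500 cont=32.0445 V=32.0445[hold]; j=2 S=101.3131 intr=0.0000 cont=9.3799 V=9.3799[hold]
k=1: j=0 S=47.7758 intr=44.4542 cont=44.5399 V=44.5399[hold]; j=1 S=78.8581 intr=13.3719 cont=21.8228 V=21.8228[hold]
k=0: j=0 S=61.3800 intr=30.8500 cont=34.2224 V=34.2224[hold]

price = 34.2224
tree:
34.2224
44.5399 21.8228
55.0432 32.0445 9.3799
63.2853 44.4542 17.0109 0.0000
69.7006 55.0432 30.8500 0.0000 0.0000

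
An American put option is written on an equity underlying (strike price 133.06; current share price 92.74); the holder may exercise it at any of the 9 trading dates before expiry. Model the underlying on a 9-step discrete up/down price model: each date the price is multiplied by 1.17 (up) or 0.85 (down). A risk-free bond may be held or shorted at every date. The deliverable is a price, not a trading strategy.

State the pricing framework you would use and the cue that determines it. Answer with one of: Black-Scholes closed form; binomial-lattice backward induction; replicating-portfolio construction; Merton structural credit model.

Key observation: an American put (K = 133.06, S₀ = 92.74) on a 9-date tree has no closed form — the optimal stopping decision is embedded and must be resolved recursively from expiry.

framework: binomial-lattice backward induction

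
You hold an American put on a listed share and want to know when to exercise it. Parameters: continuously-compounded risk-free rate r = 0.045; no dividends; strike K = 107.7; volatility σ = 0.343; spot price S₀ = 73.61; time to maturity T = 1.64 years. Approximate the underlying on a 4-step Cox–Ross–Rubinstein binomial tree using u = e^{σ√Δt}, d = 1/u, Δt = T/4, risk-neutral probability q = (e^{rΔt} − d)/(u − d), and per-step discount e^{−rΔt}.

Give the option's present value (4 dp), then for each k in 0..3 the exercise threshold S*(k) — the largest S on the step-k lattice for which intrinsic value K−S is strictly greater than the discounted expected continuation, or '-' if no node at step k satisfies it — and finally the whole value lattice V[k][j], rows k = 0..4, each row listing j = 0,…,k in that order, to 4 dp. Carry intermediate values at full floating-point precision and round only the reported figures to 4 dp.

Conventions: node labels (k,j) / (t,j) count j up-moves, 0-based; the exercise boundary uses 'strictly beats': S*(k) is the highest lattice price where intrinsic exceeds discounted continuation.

price = 34.6458
boundary = - 59.0954 73.6100 59.0954
tree:
34.6458
48.6046 21.2872
60.2571 34.0900 8.6341
69.6120 48.6046 17.1562 0.0000
77.1223 60.2571 34.0900 0.0000 0.0000

Δt=0.41000, u=1.24561, d=0.80282, q=0.48737, disc=e^(-rΔt)=0.98172
k=4 terminal: V=max(K-S,0) → 77.1223 60.2571 34.0900 0.0000 0.0000
k=3: j=0 S=38.0880 intr=69.6120 cont=67.6431 V=69.6120[EX]; j=1 S=59.0954 intr=48.6046 cont=46.6357 V=48.6046[EX]; j=2 S=91.6895 intr=16.0105 cont=17.1562 V=17.1562[hold]; j=3 S=142.2609 intr=0.0000 cont=0.0000 V=0.0000[hold]  S*(3)=59.0954
k=2: j=0 S=47.4429 intr=60.2571 cont=58.2883 V=60.2571[EX]; j=1 S=73.6100 intr=34.0900 cont=32.6693 V=34.0900[EX]; j=2 S=114.2096 intr=0.0000 cont=8.6341 V=8.6341[hold]  S*(2)=73.6100
k=1: j=0 S=59.0954 intr=48.6046 cont=46.6357 V=48.6046[EX]; j=1 S=91.6895 intr=16.0105 cont=21.2872 V=21.2872[hold]  S*(1)=59.0954
k=0: j=0 S=73.6100 intr=34.0900 cont=34.6458 V=34.6458[hold]  S*(0)=-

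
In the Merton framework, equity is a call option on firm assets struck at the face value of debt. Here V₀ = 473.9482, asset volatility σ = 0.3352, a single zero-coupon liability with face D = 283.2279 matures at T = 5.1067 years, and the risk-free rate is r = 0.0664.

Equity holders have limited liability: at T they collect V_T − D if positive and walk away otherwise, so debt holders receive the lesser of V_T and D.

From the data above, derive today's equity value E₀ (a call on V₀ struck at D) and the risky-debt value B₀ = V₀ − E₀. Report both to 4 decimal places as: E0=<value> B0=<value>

E0=286.6926 B0=187.2556

Equity is a call on the firm's assets struck at D = 283.2279:
d₁ = [ln(V₀/D) + (r + σ²/2)T] / (σ√T)
   = [ln(473.9482/283.2279) + (0.0664 + 0.5·0.3352²)·5.1067] / (0.3352·√5.1067)
   = [0.514846 + 0.625977] / 0.757485 = 1.506066
d₂ = d₁ − σ√T = 1.506066 − 0.757485 = 0.748581
N(d₁) = 0.933975,  N(d₂) = 0.772945,  e^(−rT) = 0.712422
E₀ = V₀·N(d₁) − D·e^(−rT)·N(d₂)
   = 473.9482·0.933975 − 283.2279·0.712422·0.772945 = 286.692583
B₀ = V₀ − E₀ = 473.9482 − 286.692583 = 187.255617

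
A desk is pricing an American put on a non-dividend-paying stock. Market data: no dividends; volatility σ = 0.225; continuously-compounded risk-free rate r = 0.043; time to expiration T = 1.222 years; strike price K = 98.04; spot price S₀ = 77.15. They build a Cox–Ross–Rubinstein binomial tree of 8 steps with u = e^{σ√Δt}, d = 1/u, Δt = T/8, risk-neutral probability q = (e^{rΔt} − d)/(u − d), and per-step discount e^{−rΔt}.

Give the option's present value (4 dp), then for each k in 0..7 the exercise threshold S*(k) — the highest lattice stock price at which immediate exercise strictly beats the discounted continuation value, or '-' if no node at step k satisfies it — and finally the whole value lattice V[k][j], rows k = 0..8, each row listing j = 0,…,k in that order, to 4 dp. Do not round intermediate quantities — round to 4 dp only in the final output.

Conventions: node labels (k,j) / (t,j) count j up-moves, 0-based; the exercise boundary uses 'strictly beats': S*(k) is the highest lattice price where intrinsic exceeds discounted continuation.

price = 20.9701
boundary = - 70.6554 77.1500 70.6554 77.1500 70.6554 77.1500 84.2416
tree:
20.9701
27.3846 15.2082
33.3325 20.8900 10.0614
38.7797 27.3846 14.7769 5.7574
43.7683 33.3325 20.8900 9.2191 2.5767
48.3370 38.7797 27.3846 14.2216 4.6344 0.6754
52.5211 43.7683 33.3325 20.8900 8.1348 1.4031 0.0000
56.3530 48.3370 38.7797 27.3846 13.7984 2.9147 0.0000 0.0000
59.8622 52.5211 43.7683 33.3325 20.8900 6.0549 0.0000 0.0000 0.0000

Δt=0.15275  u=1.09192  d=0.91582  q=0.51545  discount=0.99345
step 8 (expiry): payoffs max(K−S,0) = 59.8622 52.5211 43.7683 33.3325 20.8900 6.0549 0.0000 0.0000 0.0000
step 7: (k=7,j=0): S=41.6870, K−S=56.3530, hold=55.7111 ⇒ V=56.3530 exercise | (k=7,j=1): S=49.7030, K−S=48.3370, hold=47.6952 ⇒ V=48.3370 exercise | (k=7,j=2): S=59.2603, K−S=38.7797, hold=38.1379 ⇒ V=38.7797 exercise | (k=7,j=3): S=70.6554, K−S=27.3846, hold=26.7428 ⇒ V=27.3846 exercise | (k=7,j=4): S=84.2416, K−S=13.7984, hold=13.1566 ⇒ V=13.7984 exercise | (k=7,j=5): S=100.4403, K−S=0.0000, hold=2.9147 ⇒ V=2.9147 continue | (k=7,j=6): S=119.7538, K−S=0.0000, hold=0.0000 ⇒ V=0.0000 continue | (k=7,j=7): S=142.7811, K−S=0.0000, hold=0.0000 ⇒ V=0.0000 continue  boundary S*=84.2416
step 6: (k=6,j=0): S=45.5189, K−S=52.5211, hold=51.8793 ⇒ V=52.5211 exercise | (k=6,j=1): S=54.2717, K−S=43.7683, hold=43.1265 ⇒ V=43.7683 exercise | (k=6,j=2): S=64.7075, K−S=33.3325, hold=32.6907 ⇒ V=33.3325 exercise | (k=6,j=3): S=77.1500, K−S=20.8900, hold=20.2482 ⇒ V=20.8900 exercise | (k=6,j=4): S=91.9851, K−S=6.0549, hold=8.1348 ⇒ V=8.1348 continue | (k=6,j=5): S=109.6727, K−S=0.0000, hold=1.4031 ⇒ V=1.4031 continue | (k=6,j=6): S=130.7615, K−S=0.0000, hold=0.0000 ⇒ V=0.0000 continue  boundary S*=77.1500
step 5: (k=5,j=0): S=49.7030, K−S=48.3370, hold=47.6952 ⇒ V=48.3370 exercise | (k=5,j=1): S=59.2603, K−S=38.7797, hold=38.1379 ⇒ V=38.7797 exercise | (k=5,j=2): S=70.6554, K−S=27.3846, hold=26.7428 ⇒ V=27.3846 exercise | (k=5,j=3): S=84.2416, K−S=13.7984, hold=14.2216 ⇒ V=14.2216 continue | (k=5,j=4): S=100.4403, K−S=0.0000, hold=4.6344 ⇒ V=4.6344 continue | (k=5,j=5): S=119.7538, K−S=0.0000, hold=0.6754 ⇒ V=0.6754 continue  boundary S*=70.6554
step 4: (k=4,j=0): S=54.2717, K−S=43.7683, hold=43.1265 ⇒ V=43.7683 exercise | (k=4,j=1): S=64.7075, K−S=33.3325, hold=32.6907 ⇒ V=33.3325 exercise | (k=4,j=2): S=77.1500, K−S=20.8900, hold=20.4649 ⇒ V=20.8900 exercise | (k=4,j=3): S=91.9851, K−S=6.0549, hold=9.2191 ⇒ V=9.2191 continue | (k=4,j=4): S=109.6727, K−S=0.0000, hold=2.5767 ⇒ V=2.5767 continue  boundary S*=77.1500
step 3: (k=3,j=0): S=59.2603, K−S=38.7797, hold=38.1379 ⇒ V=38.7797 exercise | (k=3,j=1): S=70.6554, K−S=27.3846, hold=26.7428 ⇒ V=27.3846 exercise | (k=3,j=2): S=84.2416, K−S=13.7984, hold=14.7769 ⇒ V=14.7769 continue | (k=3,j=3): S=100.4403, K−S=0.0000, hold=5.7574 ⇒ V=5.7574 continue  boundary S*=70.6554
step 2: (k=2,j=0): S=64.7075, K−S=33.3325, hold=32.6907 ⇒ V=33.3325 exercise | (k=2,j=1): S=77.1500, K−S=20.8900, hold=20.7492 ⇒ V=20.8900 exercise | (k=2,j=2): S=91.9851, K−S=6.0549, hold=10.0614 ⇒ V=10.0614 continue  boundary S*=77.1500
step 1: (k=1,j=0): S=70.6554, K−S=27.3846, hold=26.7428 ⇒ V=27.3846 exercise | (k=1,j=1): S=84.2416, K−S=13.7984, hold=15.2082 ⇒ V=15.2082 continue  boundary S*=70.6554
step 0: (k=0,j=0): S=77.1500, K−S=20.8900, hold=20.9701 ⇒ V=20.9701 continue  boundary S*=-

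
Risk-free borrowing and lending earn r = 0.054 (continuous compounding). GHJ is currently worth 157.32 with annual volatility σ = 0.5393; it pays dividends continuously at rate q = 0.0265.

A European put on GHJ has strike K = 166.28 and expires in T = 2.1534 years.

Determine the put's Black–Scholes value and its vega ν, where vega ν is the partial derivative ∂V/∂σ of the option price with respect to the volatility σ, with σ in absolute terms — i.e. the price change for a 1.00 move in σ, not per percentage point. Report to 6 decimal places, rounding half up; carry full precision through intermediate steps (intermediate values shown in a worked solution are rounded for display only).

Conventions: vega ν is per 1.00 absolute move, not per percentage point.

price = 45.347458
ν = 80.285488

σ√T = 0.5393·√2.1534 = 0.791394
d₁ = (ln(S/K) + (r−q+σ²/2)T) / (σ√T) = (ln(157.32/166.28) + (0.054−0.0265+0.5393²/2)·2.1534) / 0.791394 = (-0.055391 + 0.372371) / 0.791394 = 0.400533
d₂ = d₁ − σ√T = 0.400533 − 0.791394 = -0.390861
e^{−rT} = 0.890223
e^{−qT} = 0.944533
N(−d₁) = 0.344382,  N(−d₂) = 0.652050
Put price V = K·e^{−rT}·N(−d₂) − S·e^{−qT}·N(−d₁) = 96.520498 − 51.173040 = 45.347458
φ(d₁) = (1/√(2π))·e^{−d₁²/2} = 0.368192
ν = S·e^{−qT}·φ(d₁)·√T = 80.285488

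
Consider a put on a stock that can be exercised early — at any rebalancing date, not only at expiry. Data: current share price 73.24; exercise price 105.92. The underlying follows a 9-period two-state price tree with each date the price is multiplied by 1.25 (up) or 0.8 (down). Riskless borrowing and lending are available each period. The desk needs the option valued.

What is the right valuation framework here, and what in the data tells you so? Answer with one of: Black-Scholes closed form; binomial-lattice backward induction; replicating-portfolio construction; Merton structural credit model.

Key observation: the exercise right at every one of the 9 steps is what matters: each node needs max(105.92 − S, continuation), which only the stepwise tree valuation starting from spot 73.24 delivers.

framework: binomial-lattice backward induction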